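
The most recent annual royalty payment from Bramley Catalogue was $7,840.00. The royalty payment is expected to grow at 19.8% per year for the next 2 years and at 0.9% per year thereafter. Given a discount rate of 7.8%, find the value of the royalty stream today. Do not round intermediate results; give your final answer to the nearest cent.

$159985.88

D_1 = 9392.32000
D_2 = 11251.99936
Terminal value at year 2: TV = D_2×(1+g_2)/(r−g_2) = 11353.26735/0.069 = 164540.10658
P_0 = D_1/(1+r)^1 + D_2/(1+r)^2 + TV/(1+r)^2
    = 8712.72727 + 9682.60415 + 141590.54473 = 159985.87615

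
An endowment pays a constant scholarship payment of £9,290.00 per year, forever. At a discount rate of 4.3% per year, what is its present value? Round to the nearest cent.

Level perpetuity: PV = C / r = £9,290.00 / 0.043 = £216,046.51

£216046.51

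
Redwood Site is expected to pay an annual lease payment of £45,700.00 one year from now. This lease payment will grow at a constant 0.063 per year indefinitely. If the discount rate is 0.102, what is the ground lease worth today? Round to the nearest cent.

£1171794.87

Growing perpetuity: P = D₁ / (r − g) = £45,700.0000 / (0.102 − 0.063) = £1,171,794.87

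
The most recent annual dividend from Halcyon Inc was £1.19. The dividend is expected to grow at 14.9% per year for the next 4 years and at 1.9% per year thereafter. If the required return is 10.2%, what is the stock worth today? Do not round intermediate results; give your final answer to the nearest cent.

D_1 = 1.36731
D_2 = 1.57104
D_3 = 1.80512
D_4 = 2.07409
Terminal value at year 4: TV = D_4×(1+g_2)/(r−g_2) = 2.11350/0.083 = 25.46380
P_0 = D_1/(1+r)^1 + D_2/(1+r)^2 + D_3/(1+r)^3 + D_4/(1+r)^4 + TV/(1+r)^4
    = 1.24075 + 1.29367 + 1.34885 + 1.40637 + 17.26620 = 22.55584

£22.56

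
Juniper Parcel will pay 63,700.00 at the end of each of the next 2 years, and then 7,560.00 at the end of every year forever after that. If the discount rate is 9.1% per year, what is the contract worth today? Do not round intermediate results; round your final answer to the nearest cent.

PV of 2-year annuity: 63,700.00 × [1 − (1+0.091)^−2] / 0.091 = 111903.57571
Perpetuity value at year 2: 7,560.00 / 0.091 = 83076.92308
PV of perpetuity: 83076.92308 / (1+0.091)^2 = 69796.05915
Total PV = 111903.57571 + 69796.05915 = 181699.63486

181699.63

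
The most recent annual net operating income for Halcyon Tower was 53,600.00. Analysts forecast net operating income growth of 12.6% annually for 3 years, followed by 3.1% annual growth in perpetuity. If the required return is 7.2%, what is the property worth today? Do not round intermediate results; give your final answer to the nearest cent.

1739512.70

D_1 = 60353.60000
D_2 = 67958.15360
D_3 = 76520.88095
Terminal value at year 3: TV = D_3×(1+g_2)/(r−g_2) = 78893.02826/0.041 = 1924220.20154
P_0 = D_1/(1+r)^1 + D_2/(1+r)^2 + D_3/(1+r)^3 + TV/(1+r)^3
    = 56300.00000 + 59136.00746 + 62114.87351 + 1561961.81925 = 1739512.70022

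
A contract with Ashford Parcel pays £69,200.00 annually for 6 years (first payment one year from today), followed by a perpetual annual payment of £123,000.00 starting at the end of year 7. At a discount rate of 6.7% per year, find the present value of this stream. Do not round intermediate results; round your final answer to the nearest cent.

£1576988.73

PV of 6-year annuity: £69,200.00 × [1 − (1+0.067)^−6] / 0.067 = 332921.66835
Perpetuity value at year 6: £123,000.00 / 0.067 = 1835820.89552
PV of perpetuity: 1835820.89552 / (1+0.067)^6 = 1244067.06304
Total PV = 332921.66835 + 1244067.06304 = 1576988.73140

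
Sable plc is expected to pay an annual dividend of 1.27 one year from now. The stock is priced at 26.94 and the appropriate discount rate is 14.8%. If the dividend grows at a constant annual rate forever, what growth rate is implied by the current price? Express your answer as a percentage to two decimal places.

10.09%

P = D₁/(r−g) ⇒ g = r − D₁/P = 0.148 − 1.27/26.94 = 0.100858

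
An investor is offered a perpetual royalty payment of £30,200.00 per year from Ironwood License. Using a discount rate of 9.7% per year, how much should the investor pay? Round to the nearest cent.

£311340.21

Level perpetuity: PV = C / r = £30,200.00 / 0.097 = £311,340.21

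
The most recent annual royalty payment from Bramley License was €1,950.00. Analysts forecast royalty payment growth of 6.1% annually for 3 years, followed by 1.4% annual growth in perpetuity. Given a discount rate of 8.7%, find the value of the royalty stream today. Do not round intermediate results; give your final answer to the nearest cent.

D_1 = 2068.95000
D_2 = 2195.15595
D_3 = 2329.06046
Terminal value at year 3: TV = D_3×(1+g_2)/(r−g_2) = 2361.66731/0.073 = 32351.60698
P_0 = D_1/(1+r)^1 + D_2/(1+r)^2 + D_3/(1+r)^3 + TV/(1+r)^3
    = 1903.35787 + 1857.83137 + 1813.39382 + 25188.78536 = 30763.36841

€30763.37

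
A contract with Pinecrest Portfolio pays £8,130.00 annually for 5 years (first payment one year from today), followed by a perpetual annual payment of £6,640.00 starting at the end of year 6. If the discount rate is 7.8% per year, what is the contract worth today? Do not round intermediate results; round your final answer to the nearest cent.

£91108.83

PV of 5-year annuity: £8,130.00 × [1 − (1+0.078)^−5] / 0.078 = 32632.56354
Perpetuity value at year 5: £6,640.00 / 0.078 = 85128.20513
PV of perpetuity: 85128.20513 / (1+0.078)^5 = 58476.27131
Total PV = 32632.56354 + 58476.27131 = 91108.83486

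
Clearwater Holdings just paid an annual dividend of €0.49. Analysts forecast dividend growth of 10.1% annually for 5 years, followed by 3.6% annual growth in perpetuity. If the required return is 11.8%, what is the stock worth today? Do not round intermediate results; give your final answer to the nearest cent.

€8.07

D_1 = 0.53949
D_2 = 0.59398
D_3 = 0.65397
D_4 = 0.72002
D_5 = 0.79274
Terminal value at year 5: TV = D_5×(1+g_2)/(r−g_2) = 0.82128/0.082 = 10.01564
P_0 = D_1/(1+r)^1 + D_2/(1+r)^2 + D_3/(1+r)^3 + D_4/(1+r)^4 + D_5/(1+r)^5 + TV/(1+r)^5
    = 0.48255 + 0.47521 + 0.46799 + 0.46087 + 0.45386 + 5.73416 = 8.07463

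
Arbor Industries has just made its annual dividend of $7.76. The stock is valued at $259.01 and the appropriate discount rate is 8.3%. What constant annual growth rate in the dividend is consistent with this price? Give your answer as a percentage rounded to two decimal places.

P = D₀(1+g)/(r−g) ⇒ P(r−g) = D₀(1+g) ⇒ g(P+D₀) = P·r − D₀
g = (P·r − D₀)/(P + D₀) = ($259.01×0.083 − $7.76) / ($259.01 + $7.76) = 0.051497

5.15%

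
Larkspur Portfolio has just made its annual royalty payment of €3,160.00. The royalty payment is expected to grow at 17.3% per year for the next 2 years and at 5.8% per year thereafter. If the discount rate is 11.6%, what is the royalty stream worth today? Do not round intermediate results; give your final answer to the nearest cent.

D_1 = 3706.68000
D_2 = 4347.93564
Terminal value at year 2: TV = D_2×(1+g_2)/(r−g_2) = 4600.11591/0.058 = 79312.34323
P_0 = D_1/(1+r)^1 + D_2/(1+r)^2 + TV/(1+r)^2
    = 3321.39785 + 3491.03914 + 63681.36909 = 70493.80608

€70493.81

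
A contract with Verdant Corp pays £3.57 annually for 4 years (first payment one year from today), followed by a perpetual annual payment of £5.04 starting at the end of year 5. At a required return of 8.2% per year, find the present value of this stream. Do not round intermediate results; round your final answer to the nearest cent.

PV of 4-year annuity: £3.57 × [1 − (1+0.082)^−4] / 0.082 = 11.77184
Perpetuity value at year 4: £5.04 / 0.082 = 61.46341
PV of perpetuity: 61.46341 / (1+0.082)^4 = 44.84434
Total PV = 11.77184 + 44.84434 = 56.61618

£56.62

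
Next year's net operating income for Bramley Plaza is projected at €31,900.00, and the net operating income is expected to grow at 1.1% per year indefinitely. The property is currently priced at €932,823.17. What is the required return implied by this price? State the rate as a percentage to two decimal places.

P = D₁/(r − g) ⇒ r = D₁/P + g = €31,900.0000/€932,823.17 + 0.011 = 0.034197 + 0.011 = 0.045197

4.52%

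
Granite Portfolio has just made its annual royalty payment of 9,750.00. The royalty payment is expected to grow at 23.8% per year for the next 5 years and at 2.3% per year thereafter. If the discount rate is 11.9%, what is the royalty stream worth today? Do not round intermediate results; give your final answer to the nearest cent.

D_1 = 12070.50000
D_2 = 14943.27900
D_3 = 18499.77940
D_4 = 22902.72690
D_5 = 28353.57590
Terminal value at year 5: TV = D_5×(1+g_2)/(r−g_2) = 29005.70815/0.096 = 302142.79320
P_0 = D_1/(1+r)^1 + D_2/(1+r)^2 + D_3/(1+r)^3 + D_4/(1+r)^4 + D_5/(1+r)^5 + TV/(1+r)^5
    = 10786.86327 + 11933.99172 + 13203.11148 + 14607.19572 + 16160.59723 + 172211.36423 = 238903.12364

238903.12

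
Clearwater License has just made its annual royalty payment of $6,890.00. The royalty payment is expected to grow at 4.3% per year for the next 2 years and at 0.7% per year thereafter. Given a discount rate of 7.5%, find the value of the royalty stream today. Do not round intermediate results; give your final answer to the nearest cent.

D_1 = 7186.27000
D_2 = 7495.27961
Terminal value at year 2: TV = D_2×(1+g_2)/(r−g_2) = 7547.74657/0.068 = 110996.27305
P_0 = D_1/(1+r)^1 + D_2/(1+r)^2 + TV/(1+r)^2
    = 6684.90233 + 6485.90988 + 96048.69490 = 109219.50711

$109219.51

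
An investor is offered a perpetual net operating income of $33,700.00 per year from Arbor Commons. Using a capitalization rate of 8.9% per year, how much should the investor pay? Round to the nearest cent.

$378651.69

Level perpetuity: PV = C / r = $33,700.00 / 0.089 = $378,651.69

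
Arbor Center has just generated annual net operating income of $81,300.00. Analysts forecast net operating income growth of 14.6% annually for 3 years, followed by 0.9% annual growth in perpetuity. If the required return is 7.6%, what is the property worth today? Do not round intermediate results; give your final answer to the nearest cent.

$1756222.87

D_1 = 93169.80000
D_2 = 106772.59080
D_3 = 122361.38906
Terminal value at year 3: TV = D_3×(1+g_2)/(r−g_2) = 123462.64156/0.067 = 1842725.99341
P_0 = D_1/(1+r)^1 + D_2/(1+r)^2 + D_3/(1+r)^3 + TV/(1+r)^3
    = 86589.03346 + 92222.14902 + 98221.73120 + 1479189.95198 = 1756222.86566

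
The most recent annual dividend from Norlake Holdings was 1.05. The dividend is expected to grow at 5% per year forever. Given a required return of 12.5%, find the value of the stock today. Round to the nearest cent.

D₁ = D₀ × (1 + g) = 1.05 × 1.05 = 1.1025
Growing perpetuity: P = D₁ / (r − g) = 1.1025 / (0.125 − 0.05) = 14.70

14.70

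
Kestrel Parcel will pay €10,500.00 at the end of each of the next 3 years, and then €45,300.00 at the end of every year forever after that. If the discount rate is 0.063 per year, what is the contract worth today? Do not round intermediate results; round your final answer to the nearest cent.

PV of 3-year annuity: €10,500.00 × [1 − (1+0.063)^−3] / 0.063 = 27911.56625
Perpetuity value at year 3: €45,300.00 / 0.063 = 719047.61905
PV of perpetuity: 719047.61905 / (1+0.063)^3 = 598629.14749
Total PV = 27911.56625 + 598629.14749 = 626540.71375

€626540.71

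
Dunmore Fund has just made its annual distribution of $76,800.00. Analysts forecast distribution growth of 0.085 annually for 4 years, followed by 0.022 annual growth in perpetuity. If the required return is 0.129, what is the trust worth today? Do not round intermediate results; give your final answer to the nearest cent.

$904120.75

D_1 = 83328.00000
D_2 = 90410.88000
D_3 = 98095.80480
D_4 = 106433.94821
Terminal value at year 4: TV = D_4×(1+g_2)/(r−g_2) = 108775.49507/0.107 = 1016593.41186
P_0 = D_1/(1+r)^1 + D_2/(1+r)^2 + D_3/(1+r)^3 + D_4/(1+r)^4 + TV/(1+r)^4
    = 73806.90877 + 70930.46591 + 68166.12534 + 65509.51816 + 625707.73417 = 904120.75235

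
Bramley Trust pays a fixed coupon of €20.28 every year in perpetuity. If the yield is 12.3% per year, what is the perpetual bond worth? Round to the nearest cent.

Level perpetuity: PV = C / r = €20.28 / 0.123 = €164.88

€164.88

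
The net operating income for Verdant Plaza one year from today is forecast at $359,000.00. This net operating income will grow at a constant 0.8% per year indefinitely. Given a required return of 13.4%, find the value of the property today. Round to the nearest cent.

Growing perpetuity: P = D₁ / (r − g) = $359,000.0000 / (0.134 − 0.008) = $2,849,206.35

$2849206.35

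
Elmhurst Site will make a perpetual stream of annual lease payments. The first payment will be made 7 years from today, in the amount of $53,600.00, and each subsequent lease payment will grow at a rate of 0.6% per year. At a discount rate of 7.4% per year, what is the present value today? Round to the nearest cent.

$513606.12

Value at end of year 6: C₁ / (r − g) = $53,600.00 / (0.074 − 0.006) = $788,235.2941
Discount to today: PV = $788,235.2941 / (1 + 0.074)^6 = $788,235.2941 / 1.534708 = $513,606.12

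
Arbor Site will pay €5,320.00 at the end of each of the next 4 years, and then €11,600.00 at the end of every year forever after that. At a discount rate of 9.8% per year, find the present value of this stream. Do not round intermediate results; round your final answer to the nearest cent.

€98374.10

PV of 4-year annuity: €5,320.00 × [1 − (1+0.098)^−4] / 0.098 = 16936.95355
Perpetuity value at year 4: €11,600.00 / 0.098 = 118367.34694
PV of perpetuity: 118367.34694 / (1+0.098)^4 = 81437.14747
Total PV = 16936.95355 + 81437.14747 = 98374.10102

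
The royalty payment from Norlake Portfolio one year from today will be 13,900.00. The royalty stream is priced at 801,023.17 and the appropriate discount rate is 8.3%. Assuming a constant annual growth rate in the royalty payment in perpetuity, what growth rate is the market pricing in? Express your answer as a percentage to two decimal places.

6.56%

P = D₁/(r−g) ⇒ g = r − D₁/P = 0.083 − 13,900.00/801,023.17 = 0.065647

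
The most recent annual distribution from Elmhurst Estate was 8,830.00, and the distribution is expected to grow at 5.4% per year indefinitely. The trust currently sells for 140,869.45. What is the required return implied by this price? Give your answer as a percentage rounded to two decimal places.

D₁ = 8,830.00 × 1.054 = 9,306.8200
P = D₁/(r − g) ⇒ r = D₁/P + g = 9,306.8200/140,869.45 + 0.054 = 0.066067 + 0.054 = 0.120067

12.01%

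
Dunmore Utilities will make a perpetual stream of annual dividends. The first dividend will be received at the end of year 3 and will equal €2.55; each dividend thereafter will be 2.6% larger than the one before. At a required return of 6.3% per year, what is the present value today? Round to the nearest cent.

Value at end of year 2: C₁ / (r − g) = €2.55 / (0.063 − 0.026) = €68.9189
Discount to today: PV = €68.9189 / (1 + 0.063)^2 = €68.9189 / 1.129969 = €60.99

€60.99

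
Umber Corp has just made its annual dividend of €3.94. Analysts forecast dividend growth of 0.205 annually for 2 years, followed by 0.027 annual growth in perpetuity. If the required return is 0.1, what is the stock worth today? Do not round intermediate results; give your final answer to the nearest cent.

D_1 = 4.74770
D_2 = 5.72098
Terminal value at year 2: TV = D_2×(1+g_2)/(r−g_2) = 5.87544/0.073 = 80.48555
P_0 = D_1/(1+r)^1 + D_2/(1+r)^2 + TV/(1+r)^2
    = 4.31609 + 4.72808 + 66.51698 = 75.56115

€75.56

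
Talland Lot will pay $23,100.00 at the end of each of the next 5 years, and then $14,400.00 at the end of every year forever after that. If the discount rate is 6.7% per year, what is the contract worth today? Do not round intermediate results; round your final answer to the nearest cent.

$250885.47

PV of 5-year annuity: $23,100.00 × [1 − (1+0.067)^−5] / 0.067 = 95480.25152
Perpetuity value at year 5: $14,400.00 / 0.067 = 214925.37313
PV of perpetuity: 214925.37313 / (1+0.067)^5 = 155405.21634
Total PV = 95480.25152 + 155405.21634 = 250885.46786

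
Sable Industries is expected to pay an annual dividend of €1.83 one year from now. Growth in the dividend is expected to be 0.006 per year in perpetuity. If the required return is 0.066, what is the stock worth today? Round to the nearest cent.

Growing perpetuity: P = D₁ / (r − g) = €1.8300 / (0.066 − 0.006) = €30.50

€30.50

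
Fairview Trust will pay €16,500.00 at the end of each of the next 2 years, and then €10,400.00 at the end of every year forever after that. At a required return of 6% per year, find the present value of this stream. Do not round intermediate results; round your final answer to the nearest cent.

€184517.03

PV of 2-year annuity: €16,500.00 × [1 − (1+0.06)^−2] / 0.06 = 30250.97900
Perpetuity value at year 2: €10,400.00 / 0.06 = 173333.33333
PV of perpetuity: 173333.33333 / (1+0.06)^2 = 154266.04960
Total PV = 30250.97900 + 154266.04960 = 184517.02860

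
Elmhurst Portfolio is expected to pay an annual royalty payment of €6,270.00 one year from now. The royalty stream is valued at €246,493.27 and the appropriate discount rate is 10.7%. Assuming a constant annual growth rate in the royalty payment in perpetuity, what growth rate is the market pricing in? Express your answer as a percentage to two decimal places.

P = D₁/(r−g) ⇒ g = r − D₁/P = 0.107 − €6,270.00/€246,493.27 = 0.081563

8.16%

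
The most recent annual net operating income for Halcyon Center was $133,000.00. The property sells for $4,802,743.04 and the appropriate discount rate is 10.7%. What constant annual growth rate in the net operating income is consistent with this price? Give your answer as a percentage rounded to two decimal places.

P = D₀(1+g)/(r−g) ⇒ P(r−g) = D₀(1+g) ⇒ g(P+D₀) = P·r − D₀
g = (P·r − D₀)/(P + D₀) = ($4,802,743.04×0.107 − $133,000.00) / ($4,802,743.04 + $133,000.00) = 0.077170

7.72%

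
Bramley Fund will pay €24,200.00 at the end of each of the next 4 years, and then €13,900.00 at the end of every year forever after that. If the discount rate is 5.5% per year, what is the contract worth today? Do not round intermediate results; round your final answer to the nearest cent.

€288830.32

PV of 4-year annuity: €24,200.00 × [1 − (1+0.055)^−4] / 0.055 = 84824.63295
Perpetuity value at year 4: €13,900.00 / 0.055 = 252727.27273
PV of perpetuity: 252727.27273 / (1+0.055)^4 = 204005.68603
Total PV = 84824.63295 + 204005.68603 = 288830.31898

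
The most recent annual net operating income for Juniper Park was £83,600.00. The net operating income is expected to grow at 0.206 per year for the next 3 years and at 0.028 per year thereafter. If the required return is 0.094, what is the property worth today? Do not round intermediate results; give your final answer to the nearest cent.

£2050143.97

D_1 = 100821.60000
D_2 = 121590.84960
D_3 = 146638.56462
Terminal value at year 3: TV = D_3×(1+g_2)/(r−g_2) = 150744.44443/0.066 = 2284006.73374
P_0 = D_1/(1+r)^1 + D_2/(1+r)^2 + D_3/(1+r)^3 + TV/(1+r)^3
    = 92158.68373 + 101593.57640 + 111994.38129 + 1744397.33286 = 2050143.97428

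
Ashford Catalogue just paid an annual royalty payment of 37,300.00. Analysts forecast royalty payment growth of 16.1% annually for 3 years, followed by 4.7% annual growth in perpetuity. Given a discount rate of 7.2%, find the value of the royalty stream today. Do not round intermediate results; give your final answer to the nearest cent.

2115923.70

D_1 = 43305.30000
D_2 = 50277.45330
D_3 = 58372.12328
Terminal value at year 3: TV = D_3×(1+g_2)/(r−g_2) = 61115.61308/0.025 = 2444624.52302
P_0 = D_1/(1+r)^1 + D_2/(1+r)^2 + D_3/(1+r)^3 + TV/(1+r)^3
    = 40396.73507 + 43750.56849 + 47382.84517 + 1984393.55553 = 2115923.70426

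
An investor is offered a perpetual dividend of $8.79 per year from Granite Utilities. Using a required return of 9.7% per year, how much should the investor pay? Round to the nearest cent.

$90.62

Level perpetuity: PV = C / r = $8.79 / 0.097 = $90.62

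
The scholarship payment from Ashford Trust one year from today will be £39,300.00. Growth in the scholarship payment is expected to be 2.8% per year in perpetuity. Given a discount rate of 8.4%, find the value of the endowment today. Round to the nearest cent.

Growing perpetuity: P = D₁ / (r − g) = £39,300.0000 / (0.084 − 0.028) = £701,785.71

£701785.71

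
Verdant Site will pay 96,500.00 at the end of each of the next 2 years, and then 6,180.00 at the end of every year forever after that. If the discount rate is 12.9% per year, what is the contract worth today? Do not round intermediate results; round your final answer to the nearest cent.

PV of 2-year annuity: 96,500.00 × [1 − (1+0.129)^−2] / 0.129 = 161181.46207
Perpetuity value at year 2: 6,180.00 / 0.129 = 47906.97674
PV of perpetuity: 47906.97674 / (1+0.129)^2 = 37584.68207
Total PV = 161181.46207 + 37584.68207 = 198766.14415

198766.14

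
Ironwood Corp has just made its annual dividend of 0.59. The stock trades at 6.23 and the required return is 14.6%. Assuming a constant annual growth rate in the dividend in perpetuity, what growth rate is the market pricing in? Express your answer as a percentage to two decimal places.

4.69%

P = D₀(1+g)/(r−g) ⇒ P(r−g) = D₀(1+g) ⇒ g(P+D₀) = P·r − D₀
g = (P·r − D₀)/(P + D₀) = (6.23×0.146 − 0.59) / (6.23 + 0.59) = 0.046859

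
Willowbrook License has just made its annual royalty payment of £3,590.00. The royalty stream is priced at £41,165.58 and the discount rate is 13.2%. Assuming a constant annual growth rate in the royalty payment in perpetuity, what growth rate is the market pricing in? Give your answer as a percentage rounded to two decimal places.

P = D₀(1+g)/(r−g) ⇒ P(r−g) = D₀(1+g) ⇒ g(P+D₀) = P·r − D₀
g = (P·r − D₀)/(P + D₀) = (£41,165.58×0.132 − £3,590.00) / (£41,165.58 + £3,590.00) = 0.041198

4.12%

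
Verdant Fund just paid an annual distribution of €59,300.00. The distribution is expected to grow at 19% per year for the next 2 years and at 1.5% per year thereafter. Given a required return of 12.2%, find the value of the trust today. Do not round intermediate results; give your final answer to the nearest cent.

D_1 = 70567.00000
D_2 = 83974.73000
Terminal value at year 2: TV = D_2×(1+g_2)/(r−g_2) = 85234.35095/0.107 = 796582.71916
P_0 = D_1/(1+r)^1 + D_2/(1+r)^2 + TV/(1+r)^2
    = 62893.93939 + 66705.69330 + 632768.95978 = 762368.59247

€762368.59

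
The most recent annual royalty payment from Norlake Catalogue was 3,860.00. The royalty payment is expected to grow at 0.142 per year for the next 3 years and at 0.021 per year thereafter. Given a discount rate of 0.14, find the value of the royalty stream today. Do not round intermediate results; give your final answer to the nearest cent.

D_1 = 4408.12000
D_2 = 5034.07304
D_3 = 5748.91141
Terminal value at year 3: TV = D_3×(1+g_2)/(r−g_2) = 5869.63855/0.119 = 49324.69371
P_0 = D_1/(1+r)^1 + D_2/(1+r)^2 + D_3/(1+r)^3 + TV/(1+r)^3
    = 3866.77193 + 3873.55574 + 3880.35145 + 33292.76330 = 44913.44242

44913.44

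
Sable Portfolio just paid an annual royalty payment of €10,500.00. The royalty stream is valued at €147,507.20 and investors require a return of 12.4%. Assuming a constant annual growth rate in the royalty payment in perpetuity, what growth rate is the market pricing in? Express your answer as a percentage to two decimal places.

P = D₀(1+g)/(r−g) ⇒ P(r−g) = D₀(1+g) ⇒ g(P+D₀) = P·r − D₀
g = (P·r − D₀)/(P + D₀) = (€147,507.20×0.124 − €10,500.00) / (€147,507.20 + €10,500.00) = 0.049307

4.93%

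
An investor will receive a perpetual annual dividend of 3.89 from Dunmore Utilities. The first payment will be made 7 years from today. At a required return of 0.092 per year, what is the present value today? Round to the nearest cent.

24.94

Value at end of year 6: C / r = 3.89 / 0.092 = 42.2826
Discount to today: PV = 42.2826 / (1 + 0.092)^6 = 42.2826 / 1.695649 = 24.94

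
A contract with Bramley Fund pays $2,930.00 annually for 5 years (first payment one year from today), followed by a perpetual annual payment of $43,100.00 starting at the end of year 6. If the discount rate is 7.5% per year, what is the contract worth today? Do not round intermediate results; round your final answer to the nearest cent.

$412143.47

PV of 5-year annuity: $2,930.00 × [1 − (1+0.075)^−5] / 0.075 = 11854.44276
Perpetuity value at year 5: $43,100.00 / 0.075 = 574666.66667
PV of perpetuity: 574666.66667 / (1+0.075)^5 = 400289.02739
Total PV = 11854.44276 + 400289.02739 = 412143.47015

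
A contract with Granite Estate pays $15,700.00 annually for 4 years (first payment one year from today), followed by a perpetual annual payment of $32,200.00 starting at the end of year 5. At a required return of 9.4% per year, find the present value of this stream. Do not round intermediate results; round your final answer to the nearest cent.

PV of 4-year annuity: $15,700.00 × [1 − (1+0.094)^−4] / 0.094 = 50420.21330
Perpetuity value at year 4: $32,200.00 / 0.094 = 342553.19149
PV of perpetuity: 342553.19149 / (1+0.094)^4 = 239143.58205
Total PV = 50420.21330 + 239143.58205 = 289563.79535

$289563.80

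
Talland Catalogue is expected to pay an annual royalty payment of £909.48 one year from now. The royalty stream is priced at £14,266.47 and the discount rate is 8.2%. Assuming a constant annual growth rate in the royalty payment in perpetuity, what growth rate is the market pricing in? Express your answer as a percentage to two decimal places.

P = D₁/(r−g) ⇒ g = r − D₁/P = 0.082 − £909.48/£14,266.47 = 0.018251

1.83%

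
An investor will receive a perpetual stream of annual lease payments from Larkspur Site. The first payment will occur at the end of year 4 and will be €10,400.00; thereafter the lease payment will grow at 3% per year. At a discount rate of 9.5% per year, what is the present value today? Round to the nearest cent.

€121864.62

Value at end of year 3: C₁ / (r − g) = €10,400.00 / (0.095 − 0.03) = €160,000.0000
Discount to today: PV = €160,000.0000 / (1 + 0.095)^3 = €160,000.0000 / 1.312932 = €121,864.62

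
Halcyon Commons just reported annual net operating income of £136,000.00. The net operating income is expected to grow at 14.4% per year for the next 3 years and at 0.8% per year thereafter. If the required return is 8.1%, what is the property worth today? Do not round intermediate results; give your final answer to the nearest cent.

D_1 = 155584.00000
D_2 = 177988.09600
D_3 = 203618.38182
Terminal value at year 3: TV = D_3×(1+g_2)/(r−g_2) = 205247.32888/0.073 = 2811607.24491
P_0 = D_1/(1+r)^1 + D_2/(1+r)^2 + D_3/(1+r)^3 + TV/(1+r)^3
    = 143925.99445 + 152313.91087 + 161190.66978 + 2225756.09782 = 2683186.67292

£2683186.67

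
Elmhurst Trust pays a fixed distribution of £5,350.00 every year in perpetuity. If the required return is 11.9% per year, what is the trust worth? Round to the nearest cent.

Level perpetuity: PV = C / r = £5,350.00 / 0.119 = £44,957.98

£44957.98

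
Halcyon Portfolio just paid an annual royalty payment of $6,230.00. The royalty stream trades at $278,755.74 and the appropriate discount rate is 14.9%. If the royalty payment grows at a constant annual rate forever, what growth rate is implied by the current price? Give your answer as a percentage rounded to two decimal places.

12.39%

P = D₀(1+g)/(r−g) ⇒ P(r−g) = D₀(1+g) ⇒ g(P+D₀) = P·r − D₀
g = (P·r − D₀)/(P + D₀) = ($278,755.74×0.149 − $6,230.00) / ($278,755.74 + $6,230.00) = 0.123882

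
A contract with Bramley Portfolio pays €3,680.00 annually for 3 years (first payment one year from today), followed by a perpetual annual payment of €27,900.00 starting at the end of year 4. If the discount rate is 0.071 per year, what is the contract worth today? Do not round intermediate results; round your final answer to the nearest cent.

€329512.76

PV of 3-year annuity: €3,680.00 × [1 − (1+0.071)^−3] / 0.071 = 9639.86560
Perpetuity value at year 3: €27,900.00 / 0.071 = 392957.74648
PV of perpetuity: 392957.74648 / (1+0.071)^3 = 319872.89583
Total PV = 9639.86560 + 319872.89583 = 329512.76144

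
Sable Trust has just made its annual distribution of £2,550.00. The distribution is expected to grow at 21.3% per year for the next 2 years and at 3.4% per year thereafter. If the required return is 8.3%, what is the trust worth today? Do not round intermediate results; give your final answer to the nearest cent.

D_1 = 3093.15000
D_2 = 3751.99095
Terminal value at year 2: TV = D_2×(1+g_2)/(r−g_2) = 3879.55864/0.049 = 79174.66617
P_0 = D_1/(1+r)^1 + D_2/(1+r)^2 + TV/(1+r)^2
    = 2856.09418 + 3198.93097 + 67503.97196 = 73558.99712

£73559.00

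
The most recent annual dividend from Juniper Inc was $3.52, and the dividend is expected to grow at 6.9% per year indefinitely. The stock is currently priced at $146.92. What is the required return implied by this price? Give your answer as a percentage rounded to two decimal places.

9.46%

D₁ = $3.52 × 1.069 = $3.7629
P = D₁/(r − g) ⇒ r = D₁/P + g = $3.7629/$146.92 + 0.069 = 0.025612 + 0.069 = 0.094612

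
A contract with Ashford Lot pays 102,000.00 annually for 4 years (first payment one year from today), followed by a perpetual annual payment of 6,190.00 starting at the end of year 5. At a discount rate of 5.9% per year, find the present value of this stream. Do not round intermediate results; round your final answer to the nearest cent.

PV of 4-year annuity: 102,000.00 × [1 − (1+0.059)^−4] / 0.059 = 354251.60333
Perpetuity value at year 4: 6,190.00 / 0.059 = 104915.25424
PV of perpetuity: 104915.25424 / (1+0.059)^4 = 83417.04419
Total PV = 354251.60333 + 83417.04419 = 437668.64752

437668.65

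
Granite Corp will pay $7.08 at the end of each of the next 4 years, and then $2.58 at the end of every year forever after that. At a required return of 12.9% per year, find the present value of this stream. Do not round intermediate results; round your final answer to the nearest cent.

PV of 4-year annuity: $7.08 × [1 − (1+0.129)^−4] / 0.129 = 21.10309
Perpetuity value at year 4: $2.58 / 0.129 = 20.00000
PV of perpetuity: 20.00000 / (1+0.129)^4 = 12.30989
Total PV = 21.10309 + 12.30989 = 33.41298

$33.41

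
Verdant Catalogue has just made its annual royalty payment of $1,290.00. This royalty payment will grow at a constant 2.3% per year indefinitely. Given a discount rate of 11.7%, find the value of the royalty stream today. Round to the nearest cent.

D₁ = D₀ × (1 + g) = $1,290.00 × 1.023 = $1,319.6700
Growing perpetuity: P = D₁ / (r − g) = $1,319.6700 / (0.117 − 0.023) = $14,039.04

$14039.04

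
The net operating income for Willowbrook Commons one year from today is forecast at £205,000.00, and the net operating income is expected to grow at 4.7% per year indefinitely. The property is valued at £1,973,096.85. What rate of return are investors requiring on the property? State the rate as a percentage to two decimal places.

15.09%

P = D₁/(r − g) ⇒ r = D₁/P + g = £205,000.0000/£1,973,096.85 + 0.047 = 0.103898 + 0.047 = 0.150898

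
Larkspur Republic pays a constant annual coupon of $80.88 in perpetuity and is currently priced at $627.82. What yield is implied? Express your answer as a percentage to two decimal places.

P = C/r ⇒ r = C/P = $80.88/$627.82 = 0.128827

12.88%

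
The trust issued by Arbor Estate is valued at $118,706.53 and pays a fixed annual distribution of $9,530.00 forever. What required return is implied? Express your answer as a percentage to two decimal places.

8.03%

P = C/r ⇒ r = C/P = $9,530.00/$118,706.53 = 0.080282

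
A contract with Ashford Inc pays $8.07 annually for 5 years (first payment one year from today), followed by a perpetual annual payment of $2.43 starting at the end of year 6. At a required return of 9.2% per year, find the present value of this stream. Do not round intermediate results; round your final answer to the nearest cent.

PV of 5-year annuity: $8.07 × [1 − (1+0.092)^−5] / 0.092 = 31.22727
Perpetuity value at year 5: $2.43 / 0.092 = 26.41304
PV of perpetuity: 26.41304 / (1+0.092)^5 = 17.01004
Total PV = 31.22727 + 17.01004 = 48.23731

$48.24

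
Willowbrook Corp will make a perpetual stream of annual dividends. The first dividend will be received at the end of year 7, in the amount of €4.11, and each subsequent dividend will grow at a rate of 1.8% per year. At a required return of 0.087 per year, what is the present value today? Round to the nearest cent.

€36.11

Value at end of year 6: C₁ / (r − g) = €4.11 / (0.087 − 0.018) = €59.5652
Discount to today: PV = €59.5652 / (1 + 0.087)^6 = €59.5652 / 1.649595 = €36.11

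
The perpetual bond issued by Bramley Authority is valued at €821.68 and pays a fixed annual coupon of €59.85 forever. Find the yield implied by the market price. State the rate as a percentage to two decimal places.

7.28%

P = C/r ⇒ r = C/P = €59.85/€821.68 = 0.072839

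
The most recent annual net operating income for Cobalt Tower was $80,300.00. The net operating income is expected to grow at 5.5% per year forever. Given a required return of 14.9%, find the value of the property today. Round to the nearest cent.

$901239.36

D₁ = D₀ × (1 + g) = $80,300.00 × 1.055 = $84,716.5000
Growing perpetuity: P = D₁ / (r − g) = $84,716.5000 / (0.149 − 0.055) = $901,239.36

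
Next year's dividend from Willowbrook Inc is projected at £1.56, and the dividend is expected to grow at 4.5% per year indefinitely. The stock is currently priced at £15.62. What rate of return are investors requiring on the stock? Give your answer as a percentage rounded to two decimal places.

P = D₁/(r − g) ⇒ r = D₁/P + g = £1.5600/£15.62 + 0.045 = 0.099872 + 0.045 = 0.144872

14.49%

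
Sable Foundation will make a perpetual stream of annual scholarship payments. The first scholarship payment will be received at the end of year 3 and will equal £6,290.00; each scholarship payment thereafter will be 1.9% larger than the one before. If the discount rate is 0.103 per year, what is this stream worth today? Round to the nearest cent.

£61548.91

Value at end of year 2: C₁ / (r − g) = £6,290.00 / (0.103 − 0.019) = £74,880.9524
Discount to today: PV = £74,880.9524 / (1 + 0.103)^2 = £74,880.9524 / 1.216609 = £61,548.91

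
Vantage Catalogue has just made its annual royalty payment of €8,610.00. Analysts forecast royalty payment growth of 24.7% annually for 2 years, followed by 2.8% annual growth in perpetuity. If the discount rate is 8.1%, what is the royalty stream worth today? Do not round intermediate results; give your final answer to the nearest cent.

€243619.13

D_1 = 10736.67000
D_2 = 13388.62749
Terminal value at year 2: TV = D_2×(1+g_2)/(r−g_2) = 13763.50906/0.053 = 259688.85018
P_0 = D_1/(1+r)^1 + D_2/(1+r)^2 + TV/(1+r)^2
    = 9932.16466 + 11457.36294 + 222229.60563 = 243619.13323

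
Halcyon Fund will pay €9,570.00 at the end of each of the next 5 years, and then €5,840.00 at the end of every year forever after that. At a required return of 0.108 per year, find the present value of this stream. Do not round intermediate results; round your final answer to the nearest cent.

€67929.41

PV of 5-year annuity: €9,570.00 × [1 − (1+0.108)^−5] / 0.108 = 35548.40673
Perpetuity value at year 5: €5,840.00 / 0.108 = 54074.07407
PV of perpetuity: 54074.07407 / (1+0.108)^5 = 32381.00246
Total PV = 35548.40673 + 32381.00246 = 67929.40920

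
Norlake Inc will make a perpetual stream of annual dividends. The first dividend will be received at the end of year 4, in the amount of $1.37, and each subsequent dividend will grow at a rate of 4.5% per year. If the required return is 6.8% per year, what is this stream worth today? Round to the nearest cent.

$48.90

Value at end of year 3: C₁ / (r − g) = $1.37 / (0.068 − 0.045) = $59.5652
Discount to today: PV = $59.5652 / (1 + 0.068)^3 = $59.5652 / 1.218186 = $48.90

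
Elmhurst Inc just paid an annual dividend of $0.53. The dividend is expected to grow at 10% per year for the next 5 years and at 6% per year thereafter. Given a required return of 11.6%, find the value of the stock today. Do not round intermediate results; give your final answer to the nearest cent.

$11.87

D_1 = 0.58300
D_2 = 0.64130
D_3 = 0.70543
D_4 = 0.77597
D_5 = 0.85357
Terminal value at year 5: TV = D_5×(1+g_2)/(r−g_2) = 0.90478/0.056 = 16.15687
P_0 = D_1/(1+r)^1 + D_2/(1+r)^2 + D_3/(1+r)^3 + D_4/(1+r)^4 + D_5/(1+r)^5 + TV/(1+r)^5
    = 0.52240 + 0.51491 + 0.50753 + 0.50025 + 0.49308 + 9.33332 = 11.87150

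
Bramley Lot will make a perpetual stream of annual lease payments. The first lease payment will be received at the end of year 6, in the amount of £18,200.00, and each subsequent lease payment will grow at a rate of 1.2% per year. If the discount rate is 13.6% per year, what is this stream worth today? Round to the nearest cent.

Value at end of year 5: C₁ / (r − g) = £18,200.00 / (0.136 − 0.012) = £146,774.1935
Discount to today: PV = £146,774.1935 / (1 + 0.136)^5 = £146,774.1935 / 1.891872 = £77,581.48

£77581.48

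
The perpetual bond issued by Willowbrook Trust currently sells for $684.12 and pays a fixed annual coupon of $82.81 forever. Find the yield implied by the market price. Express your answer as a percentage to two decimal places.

P = C/r ⇒ r = C/P = $82.81/$684.12 = 0.121046

12.10%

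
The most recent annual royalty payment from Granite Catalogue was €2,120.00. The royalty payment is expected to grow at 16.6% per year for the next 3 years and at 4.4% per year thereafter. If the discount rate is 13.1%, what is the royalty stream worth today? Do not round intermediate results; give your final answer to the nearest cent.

€34637.46

D_1 = 2471.92000
D_2 = 2882.25872
D_3 = 3360.71367
Terminal value at year 3: TV = D_3×(1+g_2)/(r−g_2) = 3508.58507/0.087 = 40328.56401
P_0 = D_1/(1+r)^1 + D_2/(1+r)^2 + D_3/(1+r)^3 + TV/(1+r)^3
    = 2185.60566 + 2253.24155 + 2322.97051 + 27875.64618 = 34637.46391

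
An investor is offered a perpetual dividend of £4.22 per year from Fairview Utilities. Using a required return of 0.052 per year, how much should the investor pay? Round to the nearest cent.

Level perpetuity: PV = C / r = £4.22 / 0.052 = £81.15

£81.15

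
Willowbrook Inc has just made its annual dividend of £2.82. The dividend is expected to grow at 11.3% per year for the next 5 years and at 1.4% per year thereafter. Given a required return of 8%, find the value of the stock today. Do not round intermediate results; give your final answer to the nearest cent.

£65.81

D_1 = 3.13866
D_2 = 3.49333
D_3 = 3.88807
D_4 = 4.32743
D_5 = 4.81643
Terminal value at year 5: TV = D_5×(1+g_2)/(r−g_2) = 4.88386/0.066 = 73.99782
P_0 = D_1/(1+r)^1 + D_2/(1+r)^2 + D_3/(1+r)^3 + D_4/(1+r)^4 + D_5/(1+r)^5 + TV/(1+r)^5
    = 2.90617 + 2.99497 + 3.08648 + 3.18079 + 3.27798 + 50.36168 = 65.80805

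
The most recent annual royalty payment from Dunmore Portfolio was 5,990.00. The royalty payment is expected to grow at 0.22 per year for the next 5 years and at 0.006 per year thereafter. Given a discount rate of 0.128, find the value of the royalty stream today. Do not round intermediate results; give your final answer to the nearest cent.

D_1 = 7307.80000
D_2 = 8915.51600
D_3 = 10876.92952
D_4 = 13269.85401
D_5 = 16189.22190
Terminal value at year 5: TV = D_5×(1+g_2)/(r−g_2) = 16286.35723/0.122 = 133494.73138
P_0 = D_1/(1+r)^1 + D_2/(1+r)^2 + D_3/(1+r)^3 + D_4/(1+r)^4 + D_5/(1+r)^5 + TV/(1+r)^5
    = 6478.54610 + 7006.93816 + 7578.42602 + 8196.52460 + 8865.03547 + 73100.21050 = 111225.68085

111225.68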